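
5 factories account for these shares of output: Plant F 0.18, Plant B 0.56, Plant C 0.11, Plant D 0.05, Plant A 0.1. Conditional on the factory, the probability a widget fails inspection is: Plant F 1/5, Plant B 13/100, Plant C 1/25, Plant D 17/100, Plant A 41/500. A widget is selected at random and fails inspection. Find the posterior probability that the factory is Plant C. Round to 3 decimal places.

0.034

Unnormalized posteriors (prior × likelihood):
  Plant F: 0.18 × 0.2 = 0.036
  Plant B: 0.56 × 0.13 = 0.0728
  Plant C: 0.11 × 0.04 = 0.0044
  Plant D: 0.05 × 0.17 = 0.0085
  Plant A: 0.1 × 0.082 = 0.0082
Sum = 0.1299.
P(Plant C | evidence) = 0.0044 / 0.1299 ≈ 0.034.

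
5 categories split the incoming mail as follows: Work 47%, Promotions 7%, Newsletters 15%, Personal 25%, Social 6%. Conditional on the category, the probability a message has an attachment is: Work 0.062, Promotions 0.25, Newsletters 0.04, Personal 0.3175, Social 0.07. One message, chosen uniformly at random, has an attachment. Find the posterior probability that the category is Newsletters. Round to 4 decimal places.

Prior × likelihood for each hypothesis:
  Work: 0.47 × 0.062 = 0.02914
  Promotions: 0.07 × 0.25 = 0.0175
  Newsletters: 0.15 × 0.04 = 0.006
  Personal: 0.25 × 0.3175 = 0.079375
  Social: 0.06 × 0.07 = 0.0042
Normalizing constant = 0.136215.
P(Newsletters | evidence) = 0.006 / 0.136215 ≈ 0.0440.

0.0440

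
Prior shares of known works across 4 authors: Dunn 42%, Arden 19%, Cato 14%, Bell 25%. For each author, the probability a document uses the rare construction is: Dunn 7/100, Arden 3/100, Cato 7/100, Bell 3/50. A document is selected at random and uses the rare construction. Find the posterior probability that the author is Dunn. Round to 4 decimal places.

Unnormalized posteriors (prior × likelihood):
  Dunn: 0.42 × 0.07 = 0.0294
  Arden: 0.19 × 0.03 = 0.0057
  Cato: 0.14 × 0.07 = 0.0098
  Bell: 0.25 × 0.06 = 0.015
Total = 0.0599.
P(Dunn | evidence) = 0.0294 / 0.0599 ≈ 0.4908.

0.4908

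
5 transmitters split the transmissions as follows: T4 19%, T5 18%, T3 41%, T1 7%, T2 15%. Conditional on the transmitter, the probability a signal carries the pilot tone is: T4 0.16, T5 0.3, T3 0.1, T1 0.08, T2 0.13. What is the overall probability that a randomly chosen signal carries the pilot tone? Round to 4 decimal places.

Compute prior × likelihood for every hypothesis:
  T4: 0.19 × 0.16 = 0.0304
  T5: 0.18 × 0.3 = 0.054
  T3: 0.41 × 0.1 = 0.041
  T1: 0.07 × 0.08 = 0.0056
  T2: 0.15 × 0.13 = 0.0195
P(pilot) = 0.0304 + 0.054 + 0.041 + 0.0056 + 0.0195 = 0.1505 → 0.1505.

0.1505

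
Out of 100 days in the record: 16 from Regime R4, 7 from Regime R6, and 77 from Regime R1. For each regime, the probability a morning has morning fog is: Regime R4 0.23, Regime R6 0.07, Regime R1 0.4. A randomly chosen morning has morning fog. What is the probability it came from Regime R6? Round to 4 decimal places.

0.0140

By Bayes' rule, posterior ∝ prior × likelihood:
  Regime R4: 0.16 × 0.23 = 0.0368
  Regime R6: 0.07 × 0.07 = 0.0049
  Regime R1: 0.77 × 0.4 = 0.308
Total = 0.3497.
P(Regime R6 | evidence) = 0.0049 / 0.3497 ≈ 0.0140.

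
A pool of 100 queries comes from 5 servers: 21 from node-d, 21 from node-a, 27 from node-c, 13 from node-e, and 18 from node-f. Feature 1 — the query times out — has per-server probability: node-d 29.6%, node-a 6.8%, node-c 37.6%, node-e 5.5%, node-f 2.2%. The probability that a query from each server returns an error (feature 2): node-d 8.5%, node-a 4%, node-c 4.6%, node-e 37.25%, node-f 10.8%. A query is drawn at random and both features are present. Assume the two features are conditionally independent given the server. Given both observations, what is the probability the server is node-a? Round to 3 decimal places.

Prior × likelihood for each hypothesis:
  node-d: 0.21 × 0.296 × 0.085 = 0.0052836
  node-a: 0.21 × 0.068 × 0.04 = 0.0005712
  node-c: 0.27 × 0.376 × 0.046 = 0.00466992
  node-e: 0.13 × 0.055 × 0.3725 = 0.002663375
  node-f: 0.18 × 0.022 × 0.108 = 0.00042768
Sum = 0.013615775.
P(node-a | evidence) = 0.0005712 / 0.013615775 ≈ 0.042.

0.042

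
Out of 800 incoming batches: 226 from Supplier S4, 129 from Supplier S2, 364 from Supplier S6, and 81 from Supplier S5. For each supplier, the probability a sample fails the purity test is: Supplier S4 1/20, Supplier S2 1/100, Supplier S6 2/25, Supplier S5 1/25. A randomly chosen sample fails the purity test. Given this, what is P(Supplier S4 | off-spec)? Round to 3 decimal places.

Prior × likelihood for each hypothesis:
  Supplier S4: 0.2825 × 0.05 = 0.014125
  Supplier S2: 0.16125 × 0.01 = 0.0016125
  Supplier S6: 0.455 × 0.08 = 0.0364
  Supplier S5: 0.10125 × 0.04 = 0.00405
Total = 0.0561875.
P(Supplier S4 | evidence) = 0.014125 / 0.0561875 ≈ 0.251.

0.251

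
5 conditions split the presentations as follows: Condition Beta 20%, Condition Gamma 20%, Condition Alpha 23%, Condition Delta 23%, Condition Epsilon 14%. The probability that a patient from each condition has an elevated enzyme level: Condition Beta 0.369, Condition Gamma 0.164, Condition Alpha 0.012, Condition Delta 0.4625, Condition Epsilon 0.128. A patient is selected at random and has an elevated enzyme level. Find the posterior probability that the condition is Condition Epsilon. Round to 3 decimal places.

Unnormalized posteriors (prior × likelihood):
  Condition Beta: 0.2 × 0.369 = 0.0738
  Condition Gamma: 0.2 × 0.164 = 0.0328
  Condition Alpha: 0.23 × 0.012 = 0.00276
  Condition Delta: 0.23 × 0.4625 = 0.106375
  Condition Epsilon: 0.14 × 0.128 = 0.01792
Sum = 0.233655.
P(Condition Epsilon | evidence) = 0.01792 / 0.233655 ≈ 0.077.

0.077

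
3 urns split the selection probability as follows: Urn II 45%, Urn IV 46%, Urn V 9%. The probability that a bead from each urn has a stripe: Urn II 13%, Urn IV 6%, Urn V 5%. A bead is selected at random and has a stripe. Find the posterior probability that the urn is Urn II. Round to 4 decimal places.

Compute prior × likelihood for every hypothesis:
  Urn II: 0.45 × 0.13 = 0.0585
  Urn IV: 0.46 × 0.06 = 0.0276
  Urn V: 0.09 × 0.05 = 0.0045
Total = 0.0906.
P(Urn II | evidence) = 0.0585 / 0.0906 ≈ 0.6457.

0.6457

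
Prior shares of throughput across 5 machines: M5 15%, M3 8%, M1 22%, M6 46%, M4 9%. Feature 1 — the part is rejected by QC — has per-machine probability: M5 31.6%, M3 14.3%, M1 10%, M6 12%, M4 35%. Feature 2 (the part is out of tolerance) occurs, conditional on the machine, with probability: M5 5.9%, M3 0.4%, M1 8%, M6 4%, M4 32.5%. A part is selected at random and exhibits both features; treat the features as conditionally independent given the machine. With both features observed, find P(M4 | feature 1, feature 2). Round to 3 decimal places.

Compute prior × likelihood for every hypothesis:
  M5: 0.15 × 0.316 × 0.059 = 0.0027966
  M3: 0.08 × 0.143 × 0.004 = 0.00004576
  M1: 0.22 × 0.1 × 0.08 = 0.00176
  M6: 0.46 × 0.12 × 0.04 = 0.002208
  M4: 0.09 × 0.35 × 0.325 = 0.0102375
Sum = 0.01704786.
P(M4 | evidence) = 0.0102375 / 0.01704786 ≈ 0.601.

0.601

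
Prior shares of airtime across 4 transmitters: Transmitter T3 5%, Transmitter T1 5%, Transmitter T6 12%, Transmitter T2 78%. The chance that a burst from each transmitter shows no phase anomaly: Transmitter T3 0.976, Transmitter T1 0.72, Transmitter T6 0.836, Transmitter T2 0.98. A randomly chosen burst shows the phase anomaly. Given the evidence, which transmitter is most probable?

Taking complements, P(anomaly | each) = Transmitter T3 0.024, Transmitter T1 0.28, Transmitter T6 0.164, Transmitter T2 0.02.
Unnormalized posteriors (prior × likelihood):
  Transmitter T3: 0.05 × 0.024 = 0.0012
  Transmitter T1: 0.05 × 0.28 = 0.014
  Transmitter T6: 0.12 × 0.164 = 0.01968
  Transmitter T2: 0.78 × 0.02 = 0.0156
Total = 0.05048.
Largest term belongs to Transmitter T6, so Transmitter T6 is most probable.

Transmitter T6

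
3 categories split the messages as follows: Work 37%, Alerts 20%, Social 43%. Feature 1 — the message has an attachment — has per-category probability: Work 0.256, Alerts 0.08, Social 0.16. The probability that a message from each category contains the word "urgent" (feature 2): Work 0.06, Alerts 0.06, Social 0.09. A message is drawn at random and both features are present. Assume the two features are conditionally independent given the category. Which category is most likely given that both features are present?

Unnormalized posteriors (prior × likelihood):
  Work: 0.37 × 0.256 × 0.06 = 0.0056832
  Alerts: 0.2 × 0.08 × 0.06 = 0.00096
  Social: 0.43 × 0.16 × 0.09 = 0.006192
Normalizing constant = 0.0128352.
Largest term belongs to Social, so Social is most probable.

Social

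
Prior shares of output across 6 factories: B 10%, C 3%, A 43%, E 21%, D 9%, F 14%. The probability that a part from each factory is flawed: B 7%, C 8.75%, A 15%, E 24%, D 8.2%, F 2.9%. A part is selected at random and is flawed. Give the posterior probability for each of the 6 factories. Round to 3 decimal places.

Prior × likelihood for each hypothesis:
  B: 0.1 × 0.07 = 0.007
  C: 0.03 × 0.0875 = 0.002625
  A: 0.43 × 0.15 = 0.0645
  E: 0.21 × 0.24 = 0.0504
  D: 0.09 × 0.082 = 0.00738
  F: 0.14 × 0.029 = 0.00406
Normalizing constant = 0.135965.
P(B | flawed) = 0.007/0.135965 ≈ 0.051
P(C | flawed) = 0.002625/0.135965 ≈ 0.019
P(A | flawed) = 0.0645/0.135965 ≈ 0.474
P(E | flawed) = 0.0504/0.135965 ≈ 0.371
P(D | flawed) = 0.00738/0.135965 ≈ 0.054
P(F | flawed) = 0.00406/0.135965 ≈ 0.030

B 0.051, C 0.019, A 0.474, E 0.371, D 0.054, F 0.030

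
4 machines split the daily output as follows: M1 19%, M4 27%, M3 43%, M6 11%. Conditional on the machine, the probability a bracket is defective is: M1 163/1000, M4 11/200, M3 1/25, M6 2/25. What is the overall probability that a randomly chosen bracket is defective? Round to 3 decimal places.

0.072

Compute prior × likelihood for every hypothesis:
  M1: 0.19 × 0.163 = 0.03097
  M4: 0.27 × 0.055 = 0.01485
  M3: 0.43 × 0.04 = 0.0172
  M6: 0.11 × 0.08 = 0.0088
P(defective) = 0.03097 + 0.01485 + 0.0172 + 0.0088 = 0.07182 → 0.072.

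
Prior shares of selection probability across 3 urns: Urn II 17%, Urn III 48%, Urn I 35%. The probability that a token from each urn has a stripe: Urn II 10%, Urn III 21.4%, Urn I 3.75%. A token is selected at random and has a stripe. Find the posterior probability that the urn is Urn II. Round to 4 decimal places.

0.1280

Unnormalized posteriors (prior × likelihood):
  Urn II: 0.17 × 0.1 = 0.017
  Urn III: 0.48 × 0.214 = 0.10272
  Urn I: 0.35 × 0.0375 = 0.013125
Sum = 0.132845.
P(Urn II | evidence) = 0.017 / 0.132845 ≈ 0.1280.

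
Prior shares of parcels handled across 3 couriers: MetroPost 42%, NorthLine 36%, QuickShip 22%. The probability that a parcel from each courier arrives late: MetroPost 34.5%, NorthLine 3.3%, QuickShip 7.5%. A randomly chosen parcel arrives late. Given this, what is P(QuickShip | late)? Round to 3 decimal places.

Unnormalized posteriors (prior × likelihood):
  MetroPost: 0.42 × 0.345 = 0.1449
  NorthLine: 0.36 × 0.033 = 0.01188
  QuickShip: 0.22 × 0.075 = 0.0165
Total = 0.17328.
P(QuickShip | evidence) = 0.0165 / 0.17328 ≈ 0.095.

0.095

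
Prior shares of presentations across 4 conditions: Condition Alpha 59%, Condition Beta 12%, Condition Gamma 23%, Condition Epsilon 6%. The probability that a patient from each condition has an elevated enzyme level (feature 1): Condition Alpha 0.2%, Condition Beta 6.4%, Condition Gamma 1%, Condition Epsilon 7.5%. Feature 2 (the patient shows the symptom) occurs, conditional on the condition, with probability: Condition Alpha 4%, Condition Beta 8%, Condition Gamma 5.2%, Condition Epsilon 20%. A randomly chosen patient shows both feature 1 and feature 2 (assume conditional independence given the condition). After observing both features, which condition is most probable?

Condition Epsilon

Unnormalized posteriors (prior × likelihood):
  Condition Alpha: 0.59 × 0.002 × 0.04 = 0.0000472
  Condition Beta: 0.12 × 0.064 × 0.08 = 0.0006144
  Condition Gamma: 0.23 × 0.01 × 0.052 = 0.0001196
  Condition Epsilon: 0.06 × 0.075 × 0.2 = 0.0009
Total = 0.0016812.
Largest term belongs to Condition Epsilon, so Condition Epsilon is most probable.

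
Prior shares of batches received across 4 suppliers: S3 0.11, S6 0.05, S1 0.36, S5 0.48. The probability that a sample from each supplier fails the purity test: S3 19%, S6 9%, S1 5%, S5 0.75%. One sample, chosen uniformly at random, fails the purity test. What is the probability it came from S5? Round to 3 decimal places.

0.077

Unnormalized posteriors (prior × likelihood):
  S3: 0.11 × 0.19 = 0.0209
  S6: 0.05 × 0.09 = 0.0045
  S1: 0.36 × 0.05 = 0.018
  S5: 0.48 × 0.0075 = 0.0036
Total = 0.047.
P(S5 | evidence) = 0.0036 / 0.047 ≈ 0.077.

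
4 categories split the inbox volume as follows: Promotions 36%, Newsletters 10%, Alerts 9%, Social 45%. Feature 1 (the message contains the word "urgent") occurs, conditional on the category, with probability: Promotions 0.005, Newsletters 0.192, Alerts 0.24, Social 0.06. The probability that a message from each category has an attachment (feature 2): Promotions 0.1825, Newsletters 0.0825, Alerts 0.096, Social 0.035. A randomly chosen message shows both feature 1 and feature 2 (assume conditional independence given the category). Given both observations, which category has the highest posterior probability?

Alerts

Compute prior × likelihood for every hypothesis:
  Promotions: 0.36 × 0.005 × 0.1825 = 0.0003285
  Newsletters: 0.1 × 0.192 × 0.0825 = 0.001584
  Alerts: 0.09 × 0.24 × 0.096 = 0.0020736
  Social: 0.45 × 0.06 × 0.035 = 0.000945
Normalizing constant = 0.0049311.
Largest term belongs to Alerts, so Alerts is most probable.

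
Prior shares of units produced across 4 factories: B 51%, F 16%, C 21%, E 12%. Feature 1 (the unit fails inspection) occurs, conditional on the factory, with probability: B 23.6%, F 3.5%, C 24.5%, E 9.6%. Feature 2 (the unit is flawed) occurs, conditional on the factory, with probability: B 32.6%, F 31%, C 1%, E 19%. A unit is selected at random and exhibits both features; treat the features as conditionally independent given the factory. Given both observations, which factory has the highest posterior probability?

By Bayes' rule, posterior ∝ prior × likelihood:
  B: 0.51 × 0.236 × 0.326 = 0.03923736
  F: 0.16 × 0.035 × 0.31 = 0.001736
  C: 0.21 × 0.245 × 0.01 = 0.0005145
  E: 0.12 × 0.096 × 0.19 = 0.0021888
Sum = 0.04367666.
Largest term belongs to B, so B is most probable.

B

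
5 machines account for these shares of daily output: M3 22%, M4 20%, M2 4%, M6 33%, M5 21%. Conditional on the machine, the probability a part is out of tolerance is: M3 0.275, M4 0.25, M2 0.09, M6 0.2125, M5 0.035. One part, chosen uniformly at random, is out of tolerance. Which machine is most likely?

By Bayes' rule, posterior ∝ prior × likelihood:
  M3: 0.22 × 0.275 = 0.0605
  M4: 0.2 × 0.25 = 0.05
  M2: 0.04 × 0.09 = 0.0036
  M6: 0.33 × 0.2125 = 0.070125
  M5: 0.21 × 0.035 = 0.00735
Total = 0.191575.
Largest term belongs to M6, so M6 is most probable.

M6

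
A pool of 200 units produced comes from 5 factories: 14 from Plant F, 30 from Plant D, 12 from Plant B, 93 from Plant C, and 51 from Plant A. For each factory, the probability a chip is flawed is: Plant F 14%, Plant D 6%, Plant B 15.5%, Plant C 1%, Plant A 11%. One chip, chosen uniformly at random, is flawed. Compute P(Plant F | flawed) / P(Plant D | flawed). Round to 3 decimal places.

1.089

Compute prior × likelihood for every hypothesis:
  Plant F: 0.07 × 0.14 = 0.0098
  Plant D: 0.15 × 0.06 = 0.009
  Plant B: 0.06 × 0.155 = 0.0093
  Plant C: 0.465 × 0.01 = 0.00465
  Plant A: 0.255 × 0.11 = 0.02805
Total = 0.0608.
The ratio is 0.0098 / 0.009 (the normalizer cancels) = 1.089.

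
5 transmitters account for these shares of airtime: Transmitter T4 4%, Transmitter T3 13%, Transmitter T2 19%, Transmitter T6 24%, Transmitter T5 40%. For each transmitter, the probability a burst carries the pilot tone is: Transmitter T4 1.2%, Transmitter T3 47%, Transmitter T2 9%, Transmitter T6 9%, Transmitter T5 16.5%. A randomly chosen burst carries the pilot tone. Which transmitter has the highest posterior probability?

Prior × likelihood for each hypothesis:
  Transmitter T4: 0.04 × 0.012 = 0.00048
  Transmitter T3: 0.13 × 0.47 = 0.0611
  Transmitter T2: 0.19 × 0.09 = 0.0171
  Transmitter T6: 0.24 × 0.09 = 0.0216
  Transmitter T5: 0.4 × 0.165 = 0.066
Normalizing constant = 0.16628.
Largest term belongs to Transmitter T5, so Transmitter T5 is most probable.

Transmitter T5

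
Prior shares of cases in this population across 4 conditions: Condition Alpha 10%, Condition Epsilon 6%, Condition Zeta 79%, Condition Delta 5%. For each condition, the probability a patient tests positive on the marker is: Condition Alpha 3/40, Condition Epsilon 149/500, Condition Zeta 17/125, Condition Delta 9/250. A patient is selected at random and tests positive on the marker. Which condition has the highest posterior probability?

Compute prior × likelihood for every hypothesis:
  Condition Alpha: 0.1 × 0.075 = 0.0075
  Condition Epsilon: 0.06 × 0.298 = 0.01788
  Condition Zeta: 0.79 × 0.136 = 0.10744
  Condition Delta: 0.05 × 0.036 = 0.0018
Total = 0.13462.
Largest term belongs to Condition Zeta, so Condition Zeta is most probable.

Condition Zeta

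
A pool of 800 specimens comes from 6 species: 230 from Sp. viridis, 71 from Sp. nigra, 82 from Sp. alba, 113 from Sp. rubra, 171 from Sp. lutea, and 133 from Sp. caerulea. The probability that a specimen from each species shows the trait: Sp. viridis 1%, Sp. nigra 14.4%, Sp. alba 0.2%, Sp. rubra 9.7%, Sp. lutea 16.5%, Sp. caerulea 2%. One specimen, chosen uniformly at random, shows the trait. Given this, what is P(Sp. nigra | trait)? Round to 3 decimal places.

0.188

Prior × likelihood for each hypothesis:
  Sp. viridis: 0.2875 × 0.01 = 0.002875
  Sp. nigra: 0.08875 × 0.144 = 0.01278
  Sp. alba: 0.1025 × 0.002 = 0.000205
  Sp. rubra: 0.14125 × 0.097 = 0.01370125
  Sp. lutea: 0.21375 × 0.165 = 0.03526875
  Sp. caerulea: 0.16625 × 0.02 = 0.003325
Total = 0.068155.
P(Sp. nigra | evidence) = 0.01278 / 0.068155 ≈ 0.188.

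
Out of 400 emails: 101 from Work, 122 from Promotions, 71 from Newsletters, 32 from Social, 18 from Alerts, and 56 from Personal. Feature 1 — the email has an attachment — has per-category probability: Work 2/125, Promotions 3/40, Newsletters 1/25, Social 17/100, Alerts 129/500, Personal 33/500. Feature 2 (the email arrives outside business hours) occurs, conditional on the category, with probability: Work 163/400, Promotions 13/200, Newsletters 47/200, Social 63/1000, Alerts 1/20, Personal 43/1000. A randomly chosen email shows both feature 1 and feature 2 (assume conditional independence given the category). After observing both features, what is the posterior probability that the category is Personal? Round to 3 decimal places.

0.060

Prior × likelihood for each hypothesis:
  Work: 0.2525 × 0.016 × 0.4075 = 0.0016463
  Promotions: 0.305 × 0.075 × 0.065 = 0.001486875
  Newsletters: 0.1775 × 0.04 × 0.235 = 0.0016685
  Social: 0.08 × 0.17 × 0.063 = 0.0008568
  Alerts: 0.045 × 0.258 × 0.05 = 0.0005805
  Personal: 0.14 × 0.066 × 0.043 = 0.00039732
Total = 0.006636295.
P(Personal | evidence) = 0.00039732 / 0.006636295 ≈ 0.060.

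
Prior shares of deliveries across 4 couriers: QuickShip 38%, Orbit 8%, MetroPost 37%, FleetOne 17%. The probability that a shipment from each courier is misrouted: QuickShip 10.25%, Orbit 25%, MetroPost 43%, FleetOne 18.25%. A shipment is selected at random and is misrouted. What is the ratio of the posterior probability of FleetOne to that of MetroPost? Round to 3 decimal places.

0.195

Unnormalized posteriors (prior × likelihood):
  QuickShip: 0.38 × 0.1025 = 0.03895
  Orbit: 0.08 × 0.25 = 0.02
  MetroPost: 0.37 × 0.43 = 0.1591
  FleetOne: 0.17 × 0.1825 = 0.031025
Normalizing constant = 0.249075.
The ratio is 0.031025 / 0.1591 (the normalizer cancels) = 0.195.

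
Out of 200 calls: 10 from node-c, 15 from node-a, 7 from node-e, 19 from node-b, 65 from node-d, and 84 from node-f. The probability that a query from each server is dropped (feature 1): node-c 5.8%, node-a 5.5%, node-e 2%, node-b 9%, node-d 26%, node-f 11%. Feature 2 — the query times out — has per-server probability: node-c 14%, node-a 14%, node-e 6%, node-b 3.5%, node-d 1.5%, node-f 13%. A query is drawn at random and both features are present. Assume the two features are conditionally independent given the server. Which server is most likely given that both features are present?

node-f

By Bayes' rule, posterior ∝ prior × likelihood:
  node-c: 0.05 × 0.058 × 0.14 = 0.000406
  node-a: 0.075 × 0.055 × 0.14 = 0.0005775
  node-e: 0.035 × 0.02 × 0.06 = 0.000042
  node-b: 0.095 × 0.09 × 0.035 = 0.00029925
  node-d: 0.325 × 0.26 × 0.015 = 0.0012675
  node-f: 0.42 × 0.11 × 0.13 = 0.006006
Total = 0.00859825.
Largest term belongs to node-f, so node-f is most probable.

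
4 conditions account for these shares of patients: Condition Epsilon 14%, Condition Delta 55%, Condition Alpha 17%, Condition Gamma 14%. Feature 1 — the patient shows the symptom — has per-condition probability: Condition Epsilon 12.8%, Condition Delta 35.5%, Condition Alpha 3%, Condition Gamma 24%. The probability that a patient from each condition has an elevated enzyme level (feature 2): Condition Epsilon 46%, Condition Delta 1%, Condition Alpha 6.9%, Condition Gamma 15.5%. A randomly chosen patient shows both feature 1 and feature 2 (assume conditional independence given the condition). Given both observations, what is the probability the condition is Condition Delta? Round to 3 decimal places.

0.124

Prior × likelihood for each hypothesis:
  Condition Epsilon: 0.14 × 0.128 × 0.46 = 0.0082432
  Condition Delta: 0.55 × 0.355 × 0.01 = 0.0019525
  Condition Alpha: 0.17 × 0.03 × 0.069 = 0.0003519
  Condition Gamma: 0.14 × 0.24 × 0.155 = 0.005208
Normalizing constant = 0.0157556.
P(Condition Delta | evidence) = 0.0019525 / 0.0157556 ≈ 0.124.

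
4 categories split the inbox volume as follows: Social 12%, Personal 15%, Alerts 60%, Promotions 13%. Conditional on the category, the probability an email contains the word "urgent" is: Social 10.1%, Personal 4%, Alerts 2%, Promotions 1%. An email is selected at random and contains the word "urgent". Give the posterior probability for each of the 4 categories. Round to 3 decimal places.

Unnormalized posteriors (prior × likelihood):
  Social: 0.12 × 0.101 = 0.01212
  Personal: 0.15 × 0.04 = 0.006
  Alerts: 0.6 × 0.02 = 0.012
  Promotions: 0.13 × 0.01 = 0.0013
Total = 0.03142.
P(Social | urgent-flag) = 0.01212/0.03142 ≈ 0.386
P(Personal | urgent-flag) = 0.006/0.03142 ≈ 0.191
P(Alerts | urgent-flag) = 0.012/0.03142 ≈ 0.382
P(Promotions | urgent-flag) = 0.0013/0.03142 ≈ 0.041
(Check: 0.386+0.191+0.382+0.041 = 1.000.)

Social 0.386, Personal 0.191, Alerts 0.382, Promotions 0.041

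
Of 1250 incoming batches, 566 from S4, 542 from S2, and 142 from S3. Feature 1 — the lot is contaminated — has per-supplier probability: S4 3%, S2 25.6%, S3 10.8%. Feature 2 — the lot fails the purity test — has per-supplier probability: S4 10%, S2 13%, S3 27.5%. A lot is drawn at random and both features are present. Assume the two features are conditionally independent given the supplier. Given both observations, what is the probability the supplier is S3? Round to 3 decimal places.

Compute prior × likelihood for every hypothesis:
  S4: 0.4528 × 0.03 × 0.1 = 0.0013584
  S2: 0.4336 × 0.256 × 0.13 = 0.014430208
  S3: 0.1136 × 0.108 × 0.275 = 0.00337392
Sum = 0.019162528.
P(S3 | evidence) = 0.00337392 / 0.019162528 ≈ 0.176.

0.176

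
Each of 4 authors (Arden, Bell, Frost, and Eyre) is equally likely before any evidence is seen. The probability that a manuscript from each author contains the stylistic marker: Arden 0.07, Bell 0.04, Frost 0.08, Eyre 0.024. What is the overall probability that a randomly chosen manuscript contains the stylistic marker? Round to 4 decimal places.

With a uniform prior (1/4 each), posterior ∝ likelihood:
  Arden: 0.07
  Bell: 0.04
  Frost: 0.08
  Eyre: 0.024
P(marker) = (1/4) × (0.07 + 0.04 + 0.08 + 0.024) = 0.214/4 ≈ 0.0535.

0.0535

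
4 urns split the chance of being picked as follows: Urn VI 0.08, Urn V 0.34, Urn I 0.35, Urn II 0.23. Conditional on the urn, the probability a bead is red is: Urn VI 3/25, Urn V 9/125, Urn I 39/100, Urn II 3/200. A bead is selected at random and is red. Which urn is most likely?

By Bayes' rule, posterior ∝ prior × likelihood:
  Urn VI: 0.08 × 0.12 = 0.0096
  Urn V: 0.34 × 0.072 = 0.02448
  Urn I: 0.35 × 0.39 = 0.1365
  Urn II: 0.23 × 0.015 = 0.00345
Sum = 0.17403.
Largest term belongs to Urn I, so Urn I is most probable.

Urn I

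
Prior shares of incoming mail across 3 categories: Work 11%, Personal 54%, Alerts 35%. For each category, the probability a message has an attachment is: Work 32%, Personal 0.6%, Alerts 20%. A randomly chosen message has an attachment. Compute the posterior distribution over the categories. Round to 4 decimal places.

Work 0.3246, Personal 0.0299, Alerts 0.6455

Compute prior × likelihood for every hypothesis:
  Work: 0.11 × 0.32 = 0.0352
  Personal: 0.54 × 0.006 = 0.00324
  Alerts: 0.35 × 0.2 = 0.07
Sum = 0.10844.
P(Work | attachment) = 0.0352/0.10844 ≈ 0.3246
P(Personal | attachment) = 0.00324/0.10844 ≈ 0.0299
P(Alerts | attachment) = 0.07/0.10844 ≈ 0.6455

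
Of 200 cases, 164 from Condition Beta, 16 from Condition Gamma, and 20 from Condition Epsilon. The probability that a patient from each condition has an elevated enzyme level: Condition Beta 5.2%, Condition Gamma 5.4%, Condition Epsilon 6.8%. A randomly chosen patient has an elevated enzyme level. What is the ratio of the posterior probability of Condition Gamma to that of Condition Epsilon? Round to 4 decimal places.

Prior × likelihood for each hypothesis:
  Condition Beta: 0.82 × 0.052 = 0.04264
  Condition Gamma: 0.08 × 0.054 = 0.00432
  Condition Epsilon: 0.1 × 0.068 = 0.0068
Total = 0.05376.
The ratio is 0.00432 / 0.0068 (the normalizer cancels) = 0.6353.

0.6353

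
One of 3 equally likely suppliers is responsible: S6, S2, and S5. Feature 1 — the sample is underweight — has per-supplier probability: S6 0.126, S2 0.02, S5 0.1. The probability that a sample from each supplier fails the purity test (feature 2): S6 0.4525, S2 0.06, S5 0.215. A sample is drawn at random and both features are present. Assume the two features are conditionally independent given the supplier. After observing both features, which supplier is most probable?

S6

With a uniform prior (1/3 each), posterior ∝ likelihood:
  S6: 0.126 × 0.4525 = 0.057015
  S2: 0.02 × 0.06 = 0.0012
  S5: 0.1 × 0.215 = 0.0215
Sum = 0.079715.
Largest term belongs to S6, so S6 is most probable.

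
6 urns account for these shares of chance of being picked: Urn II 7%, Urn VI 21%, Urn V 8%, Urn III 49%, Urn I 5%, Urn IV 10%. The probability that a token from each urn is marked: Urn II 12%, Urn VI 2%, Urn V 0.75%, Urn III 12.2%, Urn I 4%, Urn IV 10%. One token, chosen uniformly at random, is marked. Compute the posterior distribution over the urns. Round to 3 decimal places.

Unnormalized posteriors (prior × likelihood):
  Urn II: 0.07 × 0.12 = 0.0084
  Urn VI: 0.21 × 0.02 = 0.0042
  Urn V: 0.08 × 0.0075 = 0.0006
  Urn III: 0.49 × 0.122 = 0.05978
  Urn I: 0.05 × 0.04 = 0.002
  Urn IV: 0.1 × 0.1 = 0.01
Normalizing constant = 0.08498.
P(Urn II | marked) = 0.0084/0.08498 ≈ 0.099
P(Urn VI | marked) = 0.0042/0.08498 ≈ 0.049
P(Urn V | marked) = 0.0006/0.08498 ≈ 0.007
P(Urn III | marked) = 0.05978/0.08498 ≈ 0.703
P(Urn I | marked) = 0.002/0.08498 ≈ 0.024
P(Urn IV | marked) = 0.01/0.08498 ≈ 0.118

Urn II 0.099, Urn VI 0.049, Urn V 0.007, Urn III 0.703, Urn I 0.024, Urn IV 0.118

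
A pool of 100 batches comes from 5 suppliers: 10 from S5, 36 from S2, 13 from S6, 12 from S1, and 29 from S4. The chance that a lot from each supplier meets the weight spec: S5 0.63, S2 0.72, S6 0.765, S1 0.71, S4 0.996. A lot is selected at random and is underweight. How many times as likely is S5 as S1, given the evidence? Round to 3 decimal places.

Taking complements, P(underweight | each) = S5 0.37, S2 0.28, S6 0.235, S1 0.29, S4 0.004.
Unnormalized posteriors (prior × likelihood):
  S5: 0.1 × 0.37 = 0.037
  S2: 0.36 × 0.28 = 0.1008
  S6: 0.13 × 0.235 = 0.03055
  S1: 0.12 × 0.29 = 0.0348
  S4: 0.29 × 0.004 = 0.00116
Sum = 0.20431.
The ratio is 0.037 / 0.0348 (the normalizer cancels) = 1.063.

1.063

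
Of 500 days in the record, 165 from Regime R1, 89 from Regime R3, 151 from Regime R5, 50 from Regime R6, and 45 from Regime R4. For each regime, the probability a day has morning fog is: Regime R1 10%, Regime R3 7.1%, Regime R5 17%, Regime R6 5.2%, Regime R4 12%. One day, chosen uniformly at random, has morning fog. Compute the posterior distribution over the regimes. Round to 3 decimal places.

Regime R1 0.292, Regime R3 0.112, Regime R5 0.454, Regime R6 0.046, Regime R4 0.096

Compute prior × likelihood for every hypothesis:
  Regime R1: 0.33 × 0.1 = 0.033
  Regime R3: 0.178 × 0.071 = 0.012638
  Regime R5: 0.302 × 0.17 = 0.05134
  Regime R6: 0.1 × 0.052 = 0.0052
  Regime R4: 0.09 × 0.12 = 0.0108
Total = 0.112978.
P(Regime R1 | fog) = 0.033/0.112978 ≈ 0.292
P(Regime R3 | fog) = 0.012638/0.112978 ≈ 0.112
P(Regime R5 | fog) = 0.05134/0.112978 ≈ 0.454
P(Regime R6 | fog) = 0.0052/0.112978 ≈ 0.046
P(Regime R4 | fog) = 0.0108/0.112978 ≈ 0.096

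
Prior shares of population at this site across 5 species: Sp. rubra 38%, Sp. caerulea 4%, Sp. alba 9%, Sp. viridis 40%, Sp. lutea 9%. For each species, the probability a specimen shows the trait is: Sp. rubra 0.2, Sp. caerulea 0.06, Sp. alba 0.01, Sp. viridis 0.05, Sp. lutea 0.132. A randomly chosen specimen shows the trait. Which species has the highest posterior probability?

Sp. rubra

By Bayes' rule, posterior ∝ prior × likelihood:
  Sp. rubra: 0.38 × 0.2 = 0.076
  Sp. caerulea: 0.04 × 0.06 = 0.0024
  Sp. alba: 0.09 × 0.01 = 0.0009
  Sp. viridis: 0.4 × 0.05 = 0.02
  Sp. lutea: 0.09 × 0.132 = 0.01188
Total = 0.11118.
Largest term belongs to Sp. rubra, so Sp. rubra is most probable.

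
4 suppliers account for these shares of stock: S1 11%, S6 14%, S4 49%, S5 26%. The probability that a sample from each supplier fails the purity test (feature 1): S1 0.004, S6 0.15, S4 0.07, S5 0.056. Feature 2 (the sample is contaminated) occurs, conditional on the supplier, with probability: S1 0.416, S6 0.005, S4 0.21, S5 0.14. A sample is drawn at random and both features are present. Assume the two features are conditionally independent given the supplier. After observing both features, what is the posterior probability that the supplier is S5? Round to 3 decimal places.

0.214

Unnormalized posteriors (prior × likelihood):
  S1: 0.11 × 0.004 × 0.416 = 0.00018304
  S6: 0.14 × 0.15 × 0.005 = 0.000105
  S4: 0.49 × 0.07 × 0.21 = 0.007203
  S5: 0.26 × 0.056 × 0.14 = 0.0020384
Total = 0.00952944.
P(S5 | evidence) = 0.0020384 / 0.00952944 ≈ 0.214.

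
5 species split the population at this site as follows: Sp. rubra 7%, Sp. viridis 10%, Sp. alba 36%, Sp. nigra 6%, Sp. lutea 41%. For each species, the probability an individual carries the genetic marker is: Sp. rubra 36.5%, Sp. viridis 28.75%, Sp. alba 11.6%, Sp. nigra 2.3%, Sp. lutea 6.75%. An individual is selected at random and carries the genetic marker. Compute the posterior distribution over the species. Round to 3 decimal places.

Sp. rubra 0.204, Sp. viridis 0.230, Sp. alba 0.334, Sp. nigra 0.011, Sp. lutea 0.221

Prior × likelihood for each hypothesis:
  Sp. rubra: 0.07 × 0.365 = 0.02555
  Sp. viridis: 0.1 × 0.2875 = 0.02875
  Sp. alba: 0.36 × 0.116 = 0.04176
  Sp. nigra: 0.06 × 0.023 = 0.00138
  Sp. lutea: 0.41 × 0.0675 = 0.027675
Sum = 0.125115.
P(Sp. rubra | marker) = 0.02555/0.125115 ≈ 0.204
P(Sp. viridis | marker) = 0.02875/0.125115 ≈ 0.230
P(Sp. alba | marker) = 0.04176/0.125115 ≈ 0.334
P(Sp. nigra | marker) = 0.00138/0.125115 ≈ 0.011
P(Sp. lutea | marker) = 0.027675/0.125115 ≈ 0.221
(Check: 0.204+0.230+0.334+0.011+0.221 = 1.000.)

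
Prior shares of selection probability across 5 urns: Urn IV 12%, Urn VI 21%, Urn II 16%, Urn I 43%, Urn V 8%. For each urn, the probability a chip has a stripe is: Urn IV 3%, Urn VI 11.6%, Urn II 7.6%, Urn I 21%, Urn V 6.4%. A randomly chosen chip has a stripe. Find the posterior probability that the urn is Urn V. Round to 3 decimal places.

By Bayes' rule, posterior ∝ prior × likelihood:
  Urn IV: 0.12 × 0.03 = 0.0036
  Urn VI: 0.21 × 0.116 = 0.02436
  Urn II: 0.16 × 0.076 = 0.01216
  Urn I: 0.43 × 0.21 = 0.0903
  Urn V: 0.08 × 0.064 = 0.00512
Normalizing constant = 0.13554.
P(Urn V | evidence) = 0.00512 / 0.13554 ≈ 0.038.

0.038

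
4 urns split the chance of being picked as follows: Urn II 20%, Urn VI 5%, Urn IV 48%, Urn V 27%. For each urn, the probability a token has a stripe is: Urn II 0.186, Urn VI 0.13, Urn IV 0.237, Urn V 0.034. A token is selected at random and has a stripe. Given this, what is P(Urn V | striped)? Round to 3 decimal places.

0.055

Prior × likelihood for each hypothesis:
  Urn II: 0.2 × 0.186 = 0.0372
  Urn VI: 0.05 × 0.13 = 0.0065
  Urn IV: 0.48 × 0.237 = 0.11376
  Urn V: 0.27 × 0.034 = 0.00918
Sum = 0.16664.
P(Urn V | evidence) = 0.00918 / 0.16664 ≈ 0.055.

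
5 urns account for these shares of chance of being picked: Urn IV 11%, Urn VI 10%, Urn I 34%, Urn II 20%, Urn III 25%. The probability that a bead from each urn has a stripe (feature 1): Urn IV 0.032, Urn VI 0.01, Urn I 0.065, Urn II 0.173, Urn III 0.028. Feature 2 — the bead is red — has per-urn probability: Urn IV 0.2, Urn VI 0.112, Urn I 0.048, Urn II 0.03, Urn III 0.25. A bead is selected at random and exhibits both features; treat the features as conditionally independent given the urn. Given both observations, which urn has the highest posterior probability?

Urn III

Prior × likelihood for each hypothesis:
  Urn IV: 0.11 × 0.032 × 0.2 = 0.000704
  Urn VI: 0.1 × 0.01 × 0.112 = 0.000112
  Urn I: 0.34 × 0.065 × 0.048 = 0.0010608
  Urn II: 0.2 × 0.173 × 0.03 = 0.001038
  Urn III: 0.25 × 0.028 × 0.25 = 0.00175
Total = 0.0046648.
Largest term belongs to Urn III, so Urn III is most probable.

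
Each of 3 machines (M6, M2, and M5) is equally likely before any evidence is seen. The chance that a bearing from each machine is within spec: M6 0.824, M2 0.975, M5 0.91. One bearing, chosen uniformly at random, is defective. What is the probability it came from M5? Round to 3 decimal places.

Taking complements, P(defective | each) = M6 0.176, M2 0.025, M5 0.09.
Since the prior is uniform, the posterior is proportional to the likelihood:
  M6: 0.176
  M2: 0.025
  M5: 0.09
Sum = 0.291.
P(M5 | evidence) = 0.09 / 0.291 ≈ 0.309.

0.309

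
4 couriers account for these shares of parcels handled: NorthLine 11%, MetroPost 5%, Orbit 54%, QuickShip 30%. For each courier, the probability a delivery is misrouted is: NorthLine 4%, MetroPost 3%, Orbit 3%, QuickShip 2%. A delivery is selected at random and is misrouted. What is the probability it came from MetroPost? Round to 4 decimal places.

Prior × likelihood for each hypothesis:
  NorthLine: 0.11 × 0.04 = 0.0044
  MetroPost: 0.05 × 0.03 = 0.0015
  Orbit: 0.54 × 0.03 = 0.0162
  QuickShip: 0.3 × 0.02 = 0.006
Sum = 0.0281.
P(MetroPost | evidence) = 0.0015 / 0.0281 ≈ 0.0534.

0.0534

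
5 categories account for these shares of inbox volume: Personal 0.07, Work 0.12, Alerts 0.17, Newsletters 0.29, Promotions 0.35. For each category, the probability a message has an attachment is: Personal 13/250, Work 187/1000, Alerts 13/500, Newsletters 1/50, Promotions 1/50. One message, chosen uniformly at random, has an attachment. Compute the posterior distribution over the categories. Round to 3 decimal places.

Unnormalized posteriors (prior × likelihood):
  Personal: 0.07 × 0.052 = 0.00364
  Work: 0.12 × 0.187 = 0.02244
  Alerts: 0.17 × 0.026 = 0.00442
  Newsletters: 0.29 × 0.02 = 0.0058
  Promotions: 0.35 × 0.02 = 0.007
Total = 0.0433.
P(Personal | attachment) = 0.00364/0.0433 ≈ 0.084
P(Work | attachment) = 0.02244/0.0433 ≈ 0.518
P(Alerts | attachment) = 0.00442/0.0433 ≈ 0.102
P(Newsletters | attachment) = 0.0058/0.0433 ≈ 0.134
P(Promotions | attachment) = 0.007/0.0433 ≈ 0.162
(Check: 0.084+0.518+0.102+0.134+0.162 = 1.000.)

Personal 0.084, Work 0.518, Alerts 0.102, Newsletters 0.134, Promotions 0.162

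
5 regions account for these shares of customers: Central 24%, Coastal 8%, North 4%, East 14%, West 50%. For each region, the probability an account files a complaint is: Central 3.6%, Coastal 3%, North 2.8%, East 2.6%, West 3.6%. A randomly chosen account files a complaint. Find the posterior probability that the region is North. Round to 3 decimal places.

Prior × likelihood for each hypothesis:
  Central: 0.24 × 0.036 = 0.00864
  Coastal: 0.08 × 0.03 = 0.0024
  North: 0.04 × 0.028 = 0.00112
  East: 0.14 × 0.026 = 0.00364
  West: 0.5 × 0.036 = 0.018
Normalizing constant = 0.0338.
P(North | evidence) = 0.00112 / 0.0338 ≈ 0.033.

0.033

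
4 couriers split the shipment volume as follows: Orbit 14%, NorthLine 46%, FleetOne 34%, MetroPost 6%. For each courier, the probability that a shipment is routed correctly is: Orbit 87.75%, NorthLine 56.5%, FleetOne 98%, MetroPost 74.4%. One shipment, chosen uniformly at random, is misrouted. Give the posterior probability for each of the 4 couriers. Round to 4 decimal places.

Taking complements, P(misrouted | each) = Orbit 0.1225, NorthLine 0.435, FleetOne 0.02, MetroPost 0.256.
Unnormalized posteriors (prior × likelihood):
  Orbit: 0.14 × 0.1225 = 0.01715
  NorthLine: 0.46 × 0.435 = 0.2001
  FleetOne: 0.34 × 0.02 = 0.0068
  MetroPost: 0.06 × 0.256 = 0.01536
Total = 0.23941.
P(Orbit | misrouted) = 0.01715/0.23941 ≈ 0.0716
P(NorthLine | misrouted) = 0.2001/0.23941 ≈ 0.8358
P(FleetOne | misrouted) = 0.0068/0.23941 ≈ 0.0284
P(MetroPost | misrouted) = 0.01536/0.23941 ≈ 0.0642

Orbit 0.0716, NorthLine 0.8358, FleetOne 0.0284, MetroPost 0.0642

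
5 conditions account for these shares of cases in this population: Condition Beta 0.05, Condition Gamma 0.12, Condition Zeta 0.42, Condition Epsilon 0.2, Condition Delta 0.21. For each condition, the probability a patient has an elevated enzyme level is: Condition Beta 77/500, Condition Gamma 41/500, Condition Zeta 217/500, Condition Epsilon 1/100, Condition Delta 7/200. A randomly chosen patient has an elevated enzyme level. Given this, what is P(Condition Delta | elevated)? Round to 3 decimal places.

Compute prior × likelihood for every hypothesis:
  Condition Beta: 0.05 × 0.154 = 0.0077
  Condition Gamma: 0.12 × 0.082 = 0.00984
  Condition Zeta: 0.42 × 0.434 = 0.18228
  Condition Epsilon: 0.2 × 0.01 = 0.002
  Condition Delta: 0.21 × 0.035 = 0.00735
Normalizing constant = 0.20917.
P(Condition Delta | evidence) = 0.00735 / 0.20917 ≈ 0.035.

0.035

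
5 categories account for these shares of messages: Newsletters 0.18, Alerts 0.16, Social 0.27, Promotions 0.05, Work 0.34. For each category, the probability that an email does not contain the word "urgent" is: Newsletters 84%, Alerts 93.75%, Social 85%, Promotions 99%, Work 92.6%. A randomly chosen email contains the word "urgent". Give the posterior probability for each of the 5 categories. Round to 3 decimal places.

Taking complements, P(urgent-flag | each) = Newsletters 0.16, Alerts 0.0625, Social 0.15, Promotions 0.01, Work 0.074.
By Bayes' rule, posterior ∝ prior × likelihood:
  Newsletters: 0.18 × 0.16 = 0.0288
  Alerts: 0.16 × 0.0625 = 0.01
  Social: 0.27 × 0.15 = 0.0405
  Promotions: 0.05 × 0.01 = 0.0005
  Work: 0.34 × 0.074 = 0.02516
Total = 0.10496.
P(Newsletters | urgent-flag) = 0.0288/0.10496 ≈ 0.274
P(Alerts | urgent-flag) = 0.01/0.10496 ≈ 0.095
P(Social | urgent-flag) = 0.0405/0.10496 ≈ 0.386
P(Promotions | urgent-flag) = 0.0005/0.10496 ≈ 0.005
P(Work | urgent-flag) = 0.02516/0.10496 ≈ 0.240
(Check: 0.274+0.095+0.386+0.005+0.240 = 1.000.)

Newsletters 0.274, Alerts 0.095, Social 0.386, Promotions 0.005, Work 0.240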